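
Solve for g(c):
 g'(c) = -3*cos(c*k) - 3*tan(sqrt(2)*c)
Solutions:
 g(c) = C1 - 3*Piecewise((sin(c*k)/k, Ne(k, 0)), (c, True)) + 3*sqrt(2)*log(cos(sqrt(2)*c))/2


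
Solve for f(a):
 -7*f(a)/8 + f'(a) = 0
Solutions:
 f(a) = C1*exp(7*a/8)


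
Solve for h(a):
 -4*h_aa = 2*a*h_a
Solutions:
 h(a) = C1 + C2*erf(a/2)


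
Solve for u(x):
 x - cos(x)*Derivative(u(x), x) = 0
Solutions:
 u(x) = C1 + Integral(x/cos(x), x)


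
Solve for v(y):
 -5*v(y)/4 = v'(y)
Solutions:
 v(y) = C1*exp(-5*y/4)


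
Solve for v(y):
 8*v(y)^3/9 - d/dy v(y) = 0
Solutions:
 v(y) = -3*sqrt(2)*sqrt(-1/(C1 + 8*y))/2
 v(y) = 3*sqrt(2)*sqrt(-1/(C1 + 8*y))/2


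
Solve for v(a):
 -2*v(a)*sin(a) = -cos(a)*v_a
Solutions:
 v(a) = C1/cos(a)^2


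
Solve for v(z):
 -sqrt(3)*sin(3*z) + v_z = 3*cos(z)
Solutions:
 v(z) = C1 + 3*sin(z) - sqrt(3)*cos(3*z)/3


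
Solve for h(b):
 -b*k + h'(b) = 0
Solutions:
 h(b) = C1 + b^2*k/2


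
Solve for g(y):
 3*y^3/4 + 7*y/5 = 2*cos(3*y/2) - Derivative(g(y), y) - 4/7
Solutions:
 g(y) = C1 - 3*y^4/16 - 7*y^2/10 - 4*y/7 + 4*sin(3*y/2)/3


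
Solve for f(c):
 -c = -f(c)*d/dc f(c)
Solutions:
 f(c) = -sqrt(C1 + c^2)
 f(c) = sqrt(C1 + c^2)


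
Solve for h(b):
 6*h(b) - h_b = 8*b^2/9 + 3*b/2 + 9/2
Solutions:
 h(b) = C1*exp(6*b) + 4*b^2/27 + 97*b/324 + 1555/1944


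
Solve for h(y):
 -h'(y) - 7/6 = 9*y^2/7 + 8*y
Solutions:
 h(y) = C1 - 3*y^3/7 - 4*y^2 - 7*y/6


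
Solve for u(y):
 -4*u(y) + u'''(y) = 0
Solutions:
 u(y) = C3*exp(2^(2/3)*y) + (C1*sin(2^(2/3)*sqrt(3)*y/2) + C2*cos(2^(2/3)*sqrt(3)*y/2))*exp(-2^(2/3)*y/2)


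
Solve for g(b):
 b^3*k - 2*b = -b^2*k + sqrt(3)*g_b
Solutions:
 g(b) = C1 + sqrt(3)*b^4*k/12 + sqrt(3)*b^3*k/9 - sqrt(3)*b^2/3


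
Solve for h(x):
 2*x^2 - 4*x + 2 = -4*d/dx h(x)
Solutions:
 h(x) = C1 - x^3/6 + x^2/2 - x/2


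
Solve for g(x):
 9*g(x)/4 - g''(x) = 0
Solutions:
 g(x) = C1*exp(-3*x/2) + C2*exp(3*x/2)


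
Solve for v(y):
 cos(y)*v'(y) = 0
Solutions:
 v(y) = C1


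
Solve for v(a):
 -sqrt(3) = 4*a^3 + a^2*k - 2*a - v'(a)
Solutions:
 v(a) = C1 + a^4 + a^3*k/3 - a^2 + sqrt(3)*a


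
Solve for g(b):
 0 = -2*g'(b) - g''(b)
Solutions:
 g(b) = C1 + C2*exp(-2*b)


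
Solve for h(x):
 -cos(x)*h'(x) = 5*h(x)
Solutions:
 h(x) = C1*sqrt(sin(x) - 1)*(sin(x)^2 - 2*sin(x) + 1)/(sqrt(sin(x) + 1)*(sin(x)^2 + 2*sin(x) + 1))


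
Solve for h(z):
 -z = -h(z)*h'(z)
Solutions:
 h(z) = -sqrt(C1 + z^2)
 h(z) = sqrt(C1 + z^2)


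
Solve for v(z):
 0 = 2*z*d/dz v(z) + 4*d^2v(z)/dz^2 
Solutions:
 v(z) = C1 + C2*erf(z/2)


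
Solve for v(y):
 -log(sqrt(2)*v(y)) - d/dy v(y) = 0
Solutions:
 2*Integral(1/(2*log(_y) + log(2)), (_y, v(y))) = C1 - y


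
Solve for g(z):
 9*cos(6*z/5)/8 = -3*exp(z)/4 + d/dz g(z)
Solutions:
 g(z) = C1 + 3*exp(z)/4 + 15*sin(6*z/5)/16


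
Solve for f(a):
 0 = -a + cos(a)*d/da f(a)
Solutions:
 f(a) = C1 + Integral(a/cos(a), a)


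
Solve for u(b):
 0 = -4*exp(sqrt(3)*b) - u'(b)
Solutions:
 u(b) = C1 - 4*sqrt(3)*exp(sqrt(3)*b)/3


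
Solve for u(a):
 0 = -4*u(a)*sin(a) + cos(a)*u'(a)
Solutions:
 u(a) = C1/cos(a)^4


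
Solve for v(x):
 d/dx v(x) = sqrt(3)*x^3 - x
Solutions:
 v(x) = C1 + sqrt(3)*x^4/4 - x^2/2


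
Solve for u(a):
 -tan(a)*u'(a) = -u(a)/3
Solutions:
 u(a) = C1*sin(a)^(1/3)


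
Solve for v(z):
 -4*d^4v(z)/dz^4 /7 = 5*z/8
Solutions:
 v(z) = C1 + C2*z + C3*z^2 + C4*z^3 - 7*z^5/768


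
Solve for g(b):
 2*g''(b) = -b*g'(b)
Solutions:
 g(b) = C1 + C2*erf(b/2)


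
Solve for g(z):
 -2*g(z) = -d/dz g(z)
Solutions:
 g(z) = C1*exp(2*z)


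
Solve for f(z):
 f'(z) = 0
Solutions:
 f(z) = C1


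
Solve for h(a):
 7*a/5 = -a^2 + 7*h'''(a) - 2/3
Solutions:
 h(a) = C1 + C2*a + C3*a^2 + a^5/420 + a^4/120 + a^3/63


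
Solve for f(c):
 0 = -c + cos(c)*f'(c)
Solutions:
 f(c) = C1 + Integral(c/cos(c), c)


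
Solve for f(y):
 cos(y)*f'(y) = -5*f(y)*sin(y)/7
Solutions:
 f(y) = C1*cos(y)^(5/7)


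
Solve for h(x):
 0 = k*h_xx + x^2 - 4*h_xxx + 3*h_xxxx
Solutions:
 h(x) = C1 + C2*x + C3*exp(x*(2 - sqrt(4 - 3*k))/3) + C4*exp(x*(sqrt(4 - 3*k) + 2)/3) - x^4/(12*k) - 4*x^3/(3*k^2) + x^2*(3 - 16/k)/k^2


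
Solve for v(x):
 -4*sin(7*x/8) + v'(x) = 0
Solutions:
 v(x) = C1 - 32*cos(7*x/8)/7


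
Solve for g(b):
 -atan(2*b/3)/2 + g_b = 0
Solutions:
 g(b) = C1 + b*atan(2*b/3)/2 - 3*log(4*b^2 + 9)/8


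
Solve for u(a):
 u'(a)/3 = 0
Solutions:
 u(a) = C1


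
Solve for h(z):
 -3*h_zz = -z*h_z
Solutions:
 h(z) = C1 + C2*erfi(sqrt(6)*z/6)


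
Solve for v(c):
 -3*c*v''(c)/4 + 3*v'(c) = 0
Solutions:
 v(c) = C1 + C2*c^5


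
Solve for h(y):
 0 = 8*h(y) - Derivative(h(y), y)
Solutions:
 h(y) = C1*exp(8*y)


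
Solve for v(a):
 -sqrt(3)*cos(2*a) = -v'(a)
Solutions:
 v(a) = C1 + sqrt(3)*sin(2*a)/2


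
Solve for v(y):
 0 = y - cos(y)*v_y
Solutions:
 v(y) = C1 + Integral(y/cos(y), y)


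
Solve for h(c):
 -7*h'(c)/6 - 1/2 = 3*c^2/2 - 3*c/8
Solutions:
 h(c) = C1 - 3*c^3/7 + 9*c^2/56 - 3*c/7


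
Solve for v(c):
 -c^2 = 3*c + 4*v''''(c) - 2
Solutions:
 v(c) = C1 + C2*c + C3*c^2 + C4*c^3 - c^6/1440 - c^5/160 + c^4/48


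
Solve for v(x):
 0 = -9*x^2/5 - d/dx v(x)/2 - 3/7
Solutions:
 v(x) = C1 - 6*x^3/5 - 6*x/7


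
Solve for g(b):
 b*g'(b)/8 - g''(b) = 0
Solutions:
 g(b) = C1 + C2*erfi(b/4)


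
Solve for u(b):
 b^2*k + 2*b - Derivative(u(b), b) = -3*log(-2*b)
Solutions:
 u(b) = C1 + b^3*k/3 + b^2 + 3*b*log(-b) + 3*b*(-1 + log(2))


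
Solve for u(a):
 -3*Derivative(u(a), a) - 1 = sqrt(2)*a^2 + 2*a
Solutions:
 u(a) = C1 - sqrt(2)*a^3/9 - a^2/3 - a/3


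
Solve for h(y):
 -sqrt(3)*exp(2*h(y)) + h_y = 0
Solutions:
 h(y) = log(-sqrt(-1/(C1 + sqrt(3)*y))) - log(2)/2
 h(y) = log(-1/(C1 + sqrt(3)*y))/2 - log(2)/2


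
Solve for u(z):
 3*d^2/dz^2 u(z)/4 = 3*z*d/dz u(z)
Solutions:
 u(z) = C1 + C2*erfi(sqrt(2)*z)


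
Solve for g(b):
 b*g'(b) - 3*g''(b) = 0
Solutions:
 g(b) = C1 + C2*erfi(sqrt(6)*b/6)


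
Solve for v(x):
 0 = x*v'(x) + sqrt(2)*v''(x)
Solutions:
 v(x) = C1 + C2*erf(2^(1/4)*x/2)


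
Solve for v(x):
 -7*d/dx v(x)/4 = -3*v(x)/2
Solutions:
 v(x) = C1*exp(6*x/7)


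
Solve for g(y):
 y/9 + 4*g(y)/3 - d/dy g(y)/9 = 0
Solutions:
 g(y) = C1*exp(12*y) - y/12 - 1/144


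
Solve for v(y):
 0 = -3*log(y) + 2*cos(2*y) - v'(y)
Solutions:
 v(y) = C1 - 3*y*log(y) + 3*y + sin(2*y)


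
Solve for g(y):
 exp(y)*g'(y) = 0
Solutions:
 g(y) = C1


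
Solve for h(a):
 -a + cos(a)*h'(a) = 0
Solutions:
 h(a) = C1 + Integral(a/cos(a), a)


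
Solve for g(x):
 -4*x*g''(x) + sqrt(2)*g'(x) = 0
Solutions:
 g(x) = C1 + C2*x^(sqrt(2)/4 + 1)


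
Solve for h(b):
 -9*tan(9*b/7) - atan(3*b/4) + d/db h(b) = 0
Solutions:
 h(b) = C1 + b*atan(3*b/4) - 2*log(9*b^2 + 16)/3 - 7*log(cos(9*b/7))


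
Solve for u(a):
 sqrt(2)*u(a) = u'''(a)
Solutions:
 u(a) = C3*exp(2^(1/6)*a) + (C1*sin(2^(1/6)*sqrt(3)*a/2) + C2*cos(2^(1/6)*sqrt(3)*a/2))*exp(-2^(1/6)*a/2)


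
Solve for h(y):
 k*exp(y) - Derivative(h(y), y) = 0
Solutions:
 h(y) = C1 + k*exp(y)


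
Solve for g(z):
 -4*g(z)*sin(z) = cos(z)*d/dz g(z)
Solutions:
 g(z) = C1*cos(z)^4


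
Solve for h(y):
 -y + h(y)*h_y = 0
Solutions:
 h(y) = -sqrt(C1 + y^2)
 h(y) = sqrt(C1 + y^2)


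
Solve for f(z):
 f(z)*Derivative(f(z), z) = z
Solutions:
 f(z) = -sqrt(C1 + z^2)
 f(z) = sqrt(C1 + z^2)


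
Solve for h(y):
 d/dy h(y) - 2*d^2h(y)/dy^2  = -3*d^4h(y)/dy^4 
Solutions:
 h(y) = C1 + C4*exp(-y) + (C2*sin(sqrt(3)*y/6) + C3*cos(sqrt(3)*y/6))*exp(y/2)


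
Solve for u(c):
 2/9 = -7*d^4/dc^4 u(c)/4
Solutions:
 u(c) = C1 + C2*c + C3*c^2 + C4*c^3 - c^4/189


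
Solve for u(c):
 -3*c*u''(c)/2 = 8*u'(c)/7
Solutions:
 u(c) = C1 + C2*c^(5/21)


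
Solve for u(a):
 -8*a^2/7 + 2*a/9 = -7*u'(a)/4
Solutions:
 u(a) = C1 + 32*a^3/147 - 4*a^2/63


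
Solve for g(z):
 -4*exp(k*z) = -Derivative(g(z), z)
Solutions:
 g(z) = C1 + 4*exp(k*z)/k


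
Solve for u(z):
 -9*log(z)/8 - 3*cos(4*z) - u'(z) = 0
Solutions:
 u(z) = C1 - 9*z*log(z)/8 + 9*z/8 - 3*sin(4*z)/4


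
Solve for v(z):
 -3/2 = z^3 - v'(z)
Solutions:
 v(z) = C1 + z^4/4 + 3*z/2


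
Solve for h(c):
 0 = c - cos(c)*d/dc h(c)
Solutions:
 h(c) = C1 + Integral(c/cos(c), c)


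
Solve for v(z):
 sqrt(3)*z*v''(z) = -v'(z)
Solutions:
 v(z) = C1 + C2*z^(1 - sqrt(3)/3)


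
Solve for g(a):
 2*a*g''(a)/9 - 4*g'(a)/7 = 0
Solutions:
 g(a) = C1 + C2*a^(25/7)


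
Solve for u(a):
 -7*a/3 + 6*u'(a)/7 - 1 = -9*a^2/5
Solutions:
 u(a) = C1 - 7*a^3/10 + 49*a^2/36 + 7*a/6


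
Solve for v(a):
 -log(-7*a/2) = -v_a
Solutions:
 v(a) = C1 + a*log(-a) + a*(-1 - log(2) + log(7))


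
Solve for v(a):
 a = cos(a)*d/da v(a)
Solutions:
 v(a) = C1 + Integral(a/cos(a), a)


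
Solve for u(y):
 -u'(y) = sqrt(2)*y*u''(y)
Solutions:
 u(y) = C1 + C2*y^(1 - sqrt(2)/2)


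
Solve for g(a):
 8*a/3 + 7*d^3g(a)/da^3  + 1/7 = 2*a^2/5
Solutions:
 g(a) = C1 + C2*a + C3*a^2 + a^5/1050 - a^4/63 - a^3/294


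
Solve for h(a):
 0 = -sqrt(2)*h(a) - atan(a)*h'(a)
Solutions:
 h(a) = C1*exp(-sqrt(2)*Integral(1/atan(a), a))


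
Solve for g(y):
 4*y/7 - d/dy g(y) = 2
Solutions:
 g(y) = C1 + 2*y^2/7 - 2*y


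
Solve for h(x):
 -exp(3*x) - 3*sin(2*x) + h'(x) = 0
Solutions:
 h(x) = C1 + exp(3*x)/3 - 3*cos(2*x)/2


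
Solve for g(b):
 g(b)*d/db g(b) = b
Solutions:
 g(b) = -sqrt(C1 + b^2)
 g(b) = sqrt(C1 + b^2)


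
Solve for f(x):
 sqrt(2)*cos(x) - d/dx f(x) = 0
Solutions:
 f(x) = C1 + sqrt(2)*sin(x)


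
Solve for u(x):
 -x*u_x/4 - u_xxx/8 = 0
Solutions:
 u(x) = C1 + Integral(C2*airyai(-2^(1/3)*x) + C3*airybi(-2^(1/3)*x), x)


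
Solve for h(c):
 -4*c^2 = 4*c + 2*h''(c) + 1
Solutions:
 h(c) = C1 + C2*c - c^4/6 - c^3/3 - c^2/4


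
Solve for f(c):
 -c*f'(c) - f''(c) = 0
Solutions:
 f(c) = C1 + C2*erf(sqrt(2)*c/2)


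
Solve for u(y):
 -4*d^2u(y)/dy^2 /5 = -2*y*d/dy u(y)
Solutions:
 u(y) = C1 + C2*erfi(sqrt(5)*y/2)


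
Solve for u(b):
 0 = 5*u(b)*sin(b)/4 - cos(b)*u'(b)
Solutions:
 u(b) = C1/cos(b)^(5/4)


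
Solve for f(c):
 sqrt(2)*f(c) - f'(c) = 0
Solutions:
 f(c) = C1*exp(sqrt(2)*c)


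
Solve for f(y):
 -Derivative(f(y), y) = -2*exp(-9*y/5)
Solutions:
 f(y) = C1 - 10*exp(-9*y/5)/9


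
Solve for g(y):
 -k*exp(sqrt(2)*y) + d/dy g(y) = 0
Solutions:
 g(y) = C1 + sqrt(2)*k*exp(sqrt(2)*y)/2


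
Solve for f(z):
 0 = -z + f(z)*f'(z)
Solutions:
 f(z) = -sqrt(C1 + z^2)
 f(z) = sqrt(C1 + z^2)


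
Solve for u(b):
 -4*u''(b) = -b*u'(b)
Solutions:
 u(b) = C1 + C2*erfi(sqrt(2)*b/4)


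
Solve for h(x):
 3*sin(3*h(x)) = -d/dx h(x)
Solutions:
 h(x) = -acos((-C1 - exp(18*x))/(C1 - exp(18*x)))/3 + 2*pi/3
 h(x) = acos((-C1 - exp(18*x))/(C1 - exp(18*x)))/3


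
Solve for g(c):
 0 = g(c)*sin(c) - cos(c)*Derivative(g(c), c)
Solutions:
 g(c) = C1/cos(c)


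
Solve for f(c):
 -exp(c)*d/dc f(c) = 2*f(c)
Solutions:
 f(c) = C1*exp(2*exp(-c))


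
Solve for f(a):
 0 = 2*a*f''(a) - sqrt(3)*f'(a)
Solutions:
 f(a) = C1 + C2*a^(sqrt(3)/2 + 1)


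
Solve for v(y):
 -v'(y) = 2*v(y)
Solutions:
 v(y) = C1*exp(-2*y)


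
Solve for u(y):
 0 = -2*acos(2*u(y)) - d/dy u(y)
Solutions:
 Integral(1/acos(2*_y), (_y, u(y))) = C1 - 2*y


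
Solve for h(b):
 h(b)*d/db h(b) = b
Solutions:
 h(b) = -sqrt(C1 + b^2)
 h(b) = sqrt(C1 + b^2)


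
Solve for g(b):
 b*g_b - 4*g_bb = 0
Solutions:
 g(b) = C1 + C2*erfi(sqrt(2)*b/4)


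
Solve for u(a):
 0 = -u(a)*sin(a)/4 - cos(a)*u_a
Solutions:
 u(a) = C1*cos(a)^(1/4)


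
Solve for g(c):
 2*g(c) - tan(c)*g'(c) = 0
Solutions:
 g(c) = C1*sin(c)^2


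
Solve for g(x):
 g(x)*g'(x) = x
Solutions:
 g(x) = -sqrt(C1 + x^2)
 g(x) = sqrt(C1 + x^2)


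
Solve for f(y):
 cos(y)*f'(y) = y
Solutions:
 f(y) = C1 + Integral(y/cos(y), y)


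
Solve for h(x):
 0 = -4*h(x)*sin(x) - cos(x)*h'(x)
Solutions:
 h(x) = C1*cos(x)^4


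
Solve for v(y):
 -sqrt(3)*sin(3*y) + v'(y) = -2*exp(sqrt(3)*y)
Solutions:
 v(y) = C1 - 2*sqrt(3)*exp(sqrt(3)*y)/3 - sqrt(3)*cos(3*y)/3


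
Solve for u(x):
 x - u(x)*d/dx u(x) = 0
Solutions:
 u(x) = -sqrt(C1 + x^2)
 u(x) = sqrt(C1 + x^2)


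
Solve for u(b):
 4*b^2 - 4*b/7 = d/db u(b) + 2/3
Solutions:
 u(b) = C1 + 4*b^3/3 - 2*b^2/7 - 2*b/3


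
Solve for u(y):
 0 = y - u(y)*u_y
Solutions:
 u(y) = -sqrt(C1 + y^2)
 u(y) = sqrt(C1 + y^2)


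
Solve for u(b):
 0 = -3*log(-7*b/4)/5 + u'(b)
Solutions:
 u(b) = C1 + 3*b*log(-b)/5 + 3*b*(-2*log(2) - 1 + log(7))/5


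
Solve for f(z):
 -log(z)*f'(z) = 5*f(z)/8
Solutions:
 f(z) = C1*exp(-5*li(z)/8)


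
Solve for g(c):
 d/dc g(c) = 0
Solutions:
 g(c) = C1


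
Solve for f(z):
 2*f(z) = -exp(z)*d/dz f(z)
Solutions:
 f(z) = C1*exp(2*exp(-z))


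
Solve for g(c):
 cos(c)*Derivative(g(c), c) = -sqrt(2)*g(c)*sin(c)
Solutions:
 g(c) = C1*cos(c)^(sqrt(2))


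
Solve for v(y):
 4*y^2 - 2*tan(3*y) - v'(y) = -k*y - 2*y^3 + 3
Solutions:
 v(y) = C1 + k*y^2/2 + y^4/2 + 4*y^3/3 - 3*y + 2*log(cos(3*y))/3


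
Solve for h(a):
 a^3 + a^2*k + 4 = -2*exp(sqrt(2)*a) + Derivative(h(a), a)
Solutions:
 h(a) = C1 + a^4/4 + a^3*k/3 + 4*a + sqrt(2)*exp(sqrt(2)*a)


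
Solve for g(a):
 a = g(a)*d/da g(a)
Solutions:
 g(a) = -sqrt(C1 + a^2)
 g(a) = sqrt(C1 + a^2)


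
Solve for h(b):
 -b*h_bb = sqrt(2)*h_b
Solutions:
 h(b) = C1 + C2*b^(1 - sqrt(2))


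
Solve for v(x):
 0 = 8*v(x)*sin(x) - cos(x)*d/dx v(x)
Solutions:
 v(x) = C1/cos(x)^8


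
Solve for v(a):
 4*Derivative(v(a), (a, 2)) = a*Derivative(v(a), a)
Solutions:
 v(a) = C1 + C2*erfi(sqrt(2)*a/4)


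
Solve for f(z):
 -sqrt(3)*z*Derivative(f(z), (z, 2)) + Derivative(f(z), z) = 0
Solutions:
 f(z) = C1 + C2*z^(sqrt(3)/3 + 1)


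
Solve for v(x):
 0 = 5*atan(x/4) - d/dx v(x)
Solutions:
 v(x) = C1 + 5*x*atan(x/4) - 10*log(x^2 + 16)


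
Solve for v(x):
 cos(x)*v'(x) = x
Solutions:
 v(x) = C1 + Integral(x/cos(x), x)


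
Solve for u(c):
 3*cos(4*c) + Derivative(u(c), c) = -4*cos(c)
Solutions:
 u(c) = C1 - 4*sin(c) - 3*sin(4*c)/4


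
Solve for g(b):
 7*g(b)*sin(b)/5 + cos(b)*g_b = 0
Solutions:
 g(b) = C1*cos(b)^(7/5)


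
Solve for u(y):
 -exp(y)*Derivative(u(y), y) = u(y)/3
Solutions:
 u(y) = C1*exp(exp(-y)/3)


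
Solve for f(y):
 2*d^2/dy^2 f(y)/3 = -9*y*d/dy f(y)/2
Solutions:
 f(y) = C1 + C2*erf(3*sqrt(6)*y/4)


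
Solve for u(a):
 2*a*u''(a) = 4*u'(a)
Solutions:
 u(a) = C1 + C2*a^3


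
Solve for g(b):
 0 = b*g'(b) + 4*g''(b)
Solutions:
 g(b) = C1 + C2*erf(sqrt(2)*b/4)


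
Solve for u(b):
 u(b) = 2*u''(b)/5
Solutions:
 u(b) = C1*exp(-sqrt(10)*b/2) + C2*exp(sqrt(10)*b/2)


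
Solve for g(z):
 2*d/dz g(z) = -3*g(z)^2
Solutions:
 g(z) = 2/(C1 + 3*z)


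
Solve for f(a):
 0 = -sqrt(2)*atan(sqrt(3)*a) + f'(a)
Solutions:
 f(a) = C1 + sqrt(2)*(a*atan(sqrt(3)*a) - sqrt(3)*log(3*a^2 + 1)/6)


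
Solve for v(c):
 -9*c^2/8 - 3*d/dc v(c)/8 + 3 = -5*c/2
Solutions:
 v(c) = C1 - c^3 + 10*c^2/3 + 8*c


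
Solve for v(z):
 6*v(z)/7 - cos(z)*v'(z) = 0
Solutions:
 v(z) = C1*(sin(z) + 1)^(3/7)/(sin(z) - 1)^(3/7)


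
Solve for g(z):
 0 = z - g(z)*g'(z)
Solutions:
 g(z) = -sqrt(C1 + z^2)
 g(z) = sqrt(C1 + z^2)


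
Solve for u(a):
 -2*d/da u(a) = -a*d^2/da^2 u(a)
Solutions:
 u(a) = C1 + C2*a^3


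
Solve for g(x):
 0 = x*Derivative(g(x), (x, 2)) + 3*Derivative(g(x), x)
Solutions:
 g(x) = C1 + C2/x^2


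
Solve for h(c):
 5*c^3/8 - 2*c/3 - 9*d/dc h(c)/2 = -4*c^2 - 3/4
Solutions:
 h(c) = C1 + 5*c^4/144 + 8*c^3/27 - 2*c^2/27 + c/6


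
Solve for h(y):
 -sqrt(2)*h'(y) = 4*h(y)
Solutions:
 h(y) = C1*exp(-2*sqrt(2)*y)


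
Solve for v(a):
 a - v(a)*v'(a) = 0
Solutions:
 v(a) = -sqrt(C1 + a^2)
 v(a) = sqrt(C1 + a^2)


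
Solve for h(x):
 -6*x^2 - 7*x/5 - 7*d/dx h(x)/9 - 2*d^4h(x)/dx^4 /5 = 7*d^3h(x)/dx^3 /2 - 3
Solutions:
 h(x) = C1 + C2*exp(x*(-70 + 35*35^(2/3)/(4*sqrt(7494) + 1273)^(1/3) + 35^(1/3)*(4*sqrt(7494) + 1273)^(1/3))/24)*sin(sqrt(3)*35^(1/3)*x*(-(4*sqrt(7494) + 1273)^(1/3) + 35*35^(1/3)/(4*sqrt(7494) + 1273)^(1/3))/24) + C3*exp(x*(-70 + 35*35^(2/3)/(4*sqrt(7494) + 1273)^(1/3) + 35^(1/3)*(4*sqrt(7494) + 1273)^(1/3))/24)*cos(sqrt(3)*35^(1/3)*x*(-(4*sqrt(7494) + 1273)^(1/3) + 35*35^(1/3)/(4*sqrt(7494) + 1273)^(1/3))/24) + C4*exp(-x*(35*35^(2/3)/(4*sqrt(7494) + 1273)^(1/3) + 35 + 35^(1/3)*(4*sqrt(7494) + 1273)^(1/3))/12) - 18*x^3/7 - 9*x^2/10 + 513*x/7


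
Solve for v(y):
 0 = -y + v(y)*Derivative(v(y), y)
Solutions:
 v(y) = -sqrt(C1 + y^2)
 v(y) = sqrt(C1 + y^2)


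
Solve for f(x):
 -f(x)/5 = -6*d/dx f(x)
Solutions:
 f(x) = C1*exp(x/30)


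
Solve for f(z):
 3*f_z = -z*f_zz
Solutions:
 f(z) = C1 + C2/z^2


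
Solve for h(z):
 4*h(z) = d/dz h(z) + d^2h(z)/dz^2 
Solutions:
 h(z) = C1*exp(z*(-1 + sqrt(17))/2) + C2*exp(-z*(1 + sqrt(17))/2)


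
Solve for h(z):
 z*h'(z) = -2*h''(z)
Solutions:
 h(z) = C1 + C2*erf(z/2)


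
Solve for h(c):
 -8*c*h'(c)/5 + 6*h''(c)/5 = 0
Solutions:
 h(c) = C1 + C2*erfi(sqrt(6)*c/3)


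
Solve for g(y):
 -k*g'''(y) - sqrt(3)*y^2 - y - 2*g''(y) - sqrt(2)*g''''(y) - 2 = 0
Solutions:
 g(y) = C1 + C2*y + C3*exp(sqrt(2)*y*(-k + sqrt(k^2 - 8*sqrt(2)))/4) + C4*exp(-sqrt(2)*y*(k + sqrt(k^2 - 8*sqrt(2)))/4) - sqrt(3)*y^4/24 + y^3*(sqrt(3)*k - 1)/12 + y^2*(-sqrt(3)*k^2 + k - 4 + 2*sqrt(6))/8


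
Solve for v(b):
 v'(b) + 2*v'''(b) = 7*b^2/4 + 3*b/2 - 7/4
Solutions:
 v(b) = C1 + C2*sin(sqrt(2)*b/2) + C3*cos(sqrt(2)*b/2) + 7*b^3/12 + 3*b^2/4 - 35*b/4


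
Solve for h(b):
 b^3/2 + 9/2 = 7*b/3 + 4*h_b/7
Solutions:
 h(b) = C1 + 7*b^4/32 - 49*b^2/24 + 63*b/8


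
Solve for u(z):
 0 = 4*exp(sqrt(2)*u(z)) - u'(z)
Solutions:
 u(z) = sqrt(2)*(2*log(-1/(C1 + 4*z)) - log(2))/4


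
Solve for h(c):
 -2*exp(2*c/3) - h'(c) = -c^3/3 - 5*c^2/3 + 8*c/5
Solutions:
 h(c) = C1 + c^4/12 + 5*c^3/9 - 4*c^2/5 - 3*exp(2*c/3)


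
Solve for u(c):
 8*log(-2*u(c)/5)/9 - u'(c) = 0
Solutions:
 -9*Integral(1/(log(-_y) - log(5) + log(2)), (_y, u(c)))/8 = C1 - c


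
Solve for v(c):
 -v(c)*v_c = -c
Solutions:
 v(c) = -sqrt(C1 + c^2)
 v(c) = sqrt(C1 + c^2)


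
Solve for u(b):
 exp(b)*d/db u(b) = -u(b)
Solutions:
 u(b) = C1*exp(exp(-b))


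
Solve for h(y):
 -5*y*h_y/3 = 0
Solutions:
 h(y) = C1


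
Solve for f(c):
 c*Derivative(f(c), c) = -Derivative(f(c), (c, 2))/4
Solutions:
 f(c) = C1 + C2*erf(sqrt(2)*c)


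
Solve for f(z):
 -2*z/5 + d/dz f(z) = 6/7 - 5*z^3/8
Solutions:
 f(z) = C1 - 5*z^4/32 + z^2/5 + 6*z/7


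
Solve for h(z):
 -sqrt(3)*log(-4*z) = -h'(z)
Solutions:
 h(z) = C1 + sqrt(3)*z*log(-z) + sqrt(3)*z*(-1 + 2*log(2))


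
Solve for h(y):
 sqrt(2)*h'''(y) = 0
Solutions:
 h(y) = C1 + C2*y + C3*y^2


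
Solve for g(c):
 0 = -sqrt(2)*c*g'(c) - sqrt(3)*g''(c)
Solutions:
 g(c) = C1 + C2*erf(6^(3/4)*c/6)


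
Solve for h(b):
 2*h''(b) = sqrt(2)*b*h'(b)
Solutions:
 h(b) = C1 + C2*erfi(2^(1/4)*b/2)


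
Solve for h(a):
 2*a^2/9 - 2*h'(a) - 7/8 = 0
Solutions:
 h(a) = C1 + a^3/27 - 7*a/16


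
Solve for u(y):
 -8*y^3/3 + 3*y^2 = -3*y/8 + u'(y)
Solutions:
 u(y) = C1 - 2*y^4/3 + y^3 + 3*y^2/16


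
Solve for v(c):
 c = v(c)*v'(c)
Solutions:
 v(c) = -sqrt(C1 + c^2)
 v(c) = sqrt(C1 + c^2)


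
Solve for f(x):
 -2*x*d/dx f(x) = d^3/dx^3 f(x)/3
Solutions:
 f(x) = C1 + Integral(C2*airyai(-6^(1/3)*x) + C3*airybi(-6^(1/3)*x), x)


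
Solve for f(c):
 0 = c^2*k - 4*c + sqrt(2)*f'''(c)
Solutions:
 f(c) = C1 + C2*c + C3*c^2 - sqrt(2)*c^5*k/120 + sqrt(2)*c^4/12


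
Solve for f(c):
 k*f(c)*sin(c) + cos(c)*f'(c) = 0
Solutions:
 f(c) = C1*exp(k*log(cos(c)))


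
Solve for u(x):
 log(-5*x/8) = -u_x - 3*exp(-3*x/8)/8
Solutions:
 u(x) = C1 - x*log(-x) + x*(-log(5) + 1 + 3*log(2)) + exp(-3*x/8)


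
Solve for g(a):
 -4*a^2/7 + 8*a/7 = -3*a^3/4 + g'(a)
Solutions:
 g(a) = C1 + 3*a^4/16 - 4*a^3/21 + 4*a^2/7


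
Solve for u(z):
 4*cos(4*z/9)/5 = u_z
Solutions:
 u(z) = C1 + 9*sin(4*z/9)/5


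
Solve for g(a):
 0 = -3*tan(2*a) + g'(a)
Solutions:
 g(a) = C1 - 3*log(cos(2*a))/2


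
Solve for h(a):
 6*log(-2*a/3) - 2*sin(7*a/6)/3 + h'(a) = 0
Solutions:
 h(a) = C1 - 6*a*log(-a) - 6*a*log(2) + 6*a + 6*a*log(3) - 4*cos(7*a/6)/7


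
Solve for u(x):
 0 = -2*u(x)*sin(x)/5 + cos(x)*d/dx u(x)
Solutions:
 u(x) = C1/cos(x)^(2/5)


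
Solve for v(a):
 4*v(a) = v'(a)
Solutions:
 v(a) = C1*exp(4*a)


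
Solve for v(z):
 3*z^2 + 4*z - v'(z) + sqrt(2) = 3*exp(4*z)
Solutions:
 v(z) = C1 + z^3 + 2*z^2 + sqrt(2)*z - 3*exp(4*z)/4


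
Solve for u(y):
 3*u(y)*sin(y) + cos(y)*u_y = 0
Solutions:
 u(y) = C1*cos(y)^3


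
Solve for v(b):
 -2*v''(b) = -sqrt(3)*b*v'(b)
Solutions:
 v(b) = C1 + C2*erfi(3^(1/4)*b/2)


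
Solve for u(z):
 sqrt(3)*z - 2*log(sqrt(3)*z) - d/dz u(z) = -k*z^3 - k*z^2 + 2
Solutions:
 u(z) = C1 + k*z^4/4 + k*z^3/3 + sqrt(3)*z^2/2 - 2*z*log(z) - z*log(3)


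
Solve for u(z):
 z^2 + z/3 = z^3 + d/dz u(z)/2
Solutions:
 u(z) = C1 - z^4/2 + 2*z^3/3 + z^2/3


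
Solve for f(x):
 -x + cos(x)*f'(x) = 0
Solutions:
 f(x) = C1 + Integral(x/cos(x), x)


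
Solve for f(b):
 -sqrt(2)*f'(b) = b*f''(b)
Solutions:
 f(b) = C1 + C2*b^(1 - sqrt(2))


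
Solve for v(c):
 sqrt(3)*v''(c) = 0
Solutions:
 v(c) = C1 + C2*c


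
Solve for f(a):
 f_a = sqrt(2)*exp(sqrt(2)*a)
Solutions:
 f(a) = C1 + exp(sqrt(2)*a)


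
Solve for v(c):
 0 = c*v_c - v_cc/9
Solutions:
 v(c) = C1 + C2*erfi(3*sqrt(2)*c/2)


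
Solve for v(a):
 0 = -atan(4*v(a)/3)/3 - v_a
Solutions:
 Integral(1/atan(4*_y/3), (_y, v(a))) = C1 - a/3


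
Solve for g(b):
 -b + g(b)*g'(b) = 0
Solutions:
 g(b) = -sqrt(C1 + b^2)
 g(b) = sqrt(C1 + b^2)


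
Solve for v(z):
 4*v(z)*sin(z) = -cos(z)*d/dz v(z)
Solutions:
 v(z) = C1*cos(z)^4


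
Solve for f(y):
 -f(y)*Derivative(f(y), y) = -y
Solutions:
 f(y) = -sqrt(C1 + y^2)
 f(y) = sqrt(C1 + y^2)


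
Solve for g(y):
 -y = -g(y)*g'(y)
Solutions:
 g(y) = -sqrt(C1 + y^2)
 g(y) = sqrt(C1 + y^2)


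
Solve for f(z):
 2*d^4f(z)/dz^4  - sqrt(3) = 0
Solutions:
 f(z) = C1 + C2*z + C3*z^2 + C4*z^3 + sqrt(3)*z^4/48


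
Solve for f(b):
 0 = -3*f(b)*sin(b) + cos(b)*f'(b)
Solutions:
 f(b) = C1/cos(b)^3


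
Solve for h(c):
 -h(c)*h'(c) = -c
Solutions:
 h(c) = -sqrt(C1 + c^2)
 h(c) = sqrt(C1 + c^2)


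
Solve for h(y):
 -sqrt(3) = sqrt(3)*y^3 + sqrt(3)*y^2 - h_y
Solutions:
 h(y) = C1 + sqrt(3)*y^4/4 + sqrt(3)*y^3/3 + sqrt(3)*y


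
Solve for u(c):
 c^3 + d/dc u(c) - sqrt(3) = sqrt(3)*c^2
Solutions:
 u(c) = C1 - c^4/4 + sqrt(3)*c^3/3 + sqrt(3)*c


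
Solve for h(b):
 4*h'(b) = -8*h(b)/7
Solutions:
 h(b) = C1*exp(-2*b/7)


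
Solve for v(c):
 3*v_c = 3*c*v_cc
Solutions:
 v(c) = C1 + C2*c^2


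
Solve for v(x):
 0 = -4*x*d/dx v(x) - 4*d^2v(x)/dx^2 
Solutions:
 v(x) = C1 + C2*erf(sqrt(2)*x/2)


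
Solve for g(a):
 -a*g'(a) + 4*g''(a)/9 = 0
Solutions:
 g(a) = C1 + C2*erfi(3*sqrt(2)*a/4)


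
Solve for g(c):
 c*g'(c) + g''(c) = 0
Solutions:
 g(c) = C1 + C2*erf(sqrt(2)*c/2)


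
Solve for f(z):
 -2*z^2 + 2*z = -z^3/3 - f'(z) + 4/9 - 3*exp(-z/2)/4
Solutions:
 f(z) = C1 - z^4/12 + 2*z^3/3 - z^2 + 4*z/9 + 3*exp(-z/2)/2


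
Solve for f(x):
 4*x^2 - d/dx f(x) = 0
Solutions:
 f(x) = C1 + 4*x^3/3


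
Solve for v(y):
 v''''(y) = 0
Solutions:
 v(y) = C1 + C2*y + C3*y^2 + C4*y^3


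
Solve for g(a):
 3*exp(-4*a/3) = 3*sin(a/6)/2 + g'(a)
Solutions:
 g(a) = C1 + 9*cos(a/6) - 9*exp(-4*a/3)/4


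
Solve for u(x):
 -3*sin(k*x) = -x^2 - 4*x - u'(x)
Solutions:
 u(x) = C1 - x^3/3 - 2*x^2 - 3*cos(k*x)/k


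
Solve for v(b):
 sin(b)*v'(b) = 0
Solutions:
 v(b) = C1


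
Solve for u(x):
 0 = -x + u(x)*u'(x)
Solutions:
 u(x) = -sqrt(C1 + x^2)
 u(x) = sqrt(C1 + x^2)


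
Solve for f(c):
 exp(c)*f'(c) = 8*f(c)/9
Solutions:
 f(c) = C1*exp(-8*exp(-c)/9)


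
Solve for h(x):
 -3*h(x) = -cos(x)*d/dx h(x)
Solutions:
 h(x) = C1*(sin(x) + 1)^(3/2)/(sin(x) - 1)^(3/2)


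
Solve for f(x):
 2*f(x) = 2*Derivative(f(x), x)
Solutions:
 f(x) = C1*exp(x)


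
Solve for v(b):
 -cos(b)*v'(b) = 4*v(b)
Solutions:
 v(b) = C1*(sin(b)^2 - 2*sin(b) + 1)/(sin(b)^2 + 2*sin(b) + 1)


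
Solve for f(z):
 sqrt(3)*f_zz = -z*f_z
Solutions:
 f(z) = C1 + C2*erf(sqrt(2)*3^(3/4)*z/6)


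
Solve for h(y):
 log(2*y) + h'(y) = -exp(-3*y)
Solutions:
 h(y) = C1 - y*log(y) + y*(1 - log(2)) + exp(-3*y)/3


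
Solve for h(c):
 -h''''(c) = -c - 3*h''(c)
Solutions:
 h(c) = C1 + C2*c + C3*exp(-sqrt(3)*c) + C4*exp(sqrt(3)*c) - c^3/18


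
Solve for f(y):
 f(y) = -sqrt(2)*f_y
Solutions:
 f(y) = C1*exp(-sqrt(2)*y/2)


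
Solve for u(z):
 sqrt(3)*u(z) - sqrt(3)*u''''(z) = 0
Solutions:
 u(z) = C1*exp(-z) + C2*exp(z) + C3*sin(z) + C4*cos(z)


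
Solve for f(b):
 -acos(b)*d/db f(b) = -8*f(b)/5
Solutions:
 f(b) = C1*exp(8*Integral(1/acos(b), b)/5)


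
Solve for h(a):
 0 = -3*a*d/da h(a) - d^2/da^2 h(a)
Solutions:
 h(a) = C1 + C2*erf(sqrt(6)*a/2)


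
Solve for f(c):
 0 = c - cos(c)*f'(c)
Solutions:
 f(c) = C1 + Integral(c/cos(c), c)


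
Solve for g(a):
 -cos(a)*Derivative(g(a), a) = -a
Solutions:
 g(a) = C1 + Integral(a/cos(a), a)


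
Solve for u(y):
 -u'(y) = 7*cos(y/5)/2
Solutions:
 u(y) = C1 - 35*sin(y/5)/2


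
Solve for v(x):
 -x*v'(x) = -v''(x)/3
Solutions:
 v(x) = C1 + C2*erfi(sqrt(6)*x/2)


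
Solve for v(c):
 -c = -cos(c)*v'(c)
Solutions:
 v(c) = C1 + Integral(c/cos(c), c)


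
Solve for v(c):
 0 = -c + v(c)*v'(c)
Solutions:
 v(c) = -sqrt(C1 + c^2)
 v(c) = sqrt(C1 + c^2)


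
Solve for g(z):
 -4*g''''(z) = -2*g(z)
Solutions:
 g(z) = C1*exp(-2^(3/4)*z/2) + C2*exp(2^(3/4)*z/2) + C3*sin(2^(3/4)*z/2) + C4*cos(2^(3/4)*z/2)


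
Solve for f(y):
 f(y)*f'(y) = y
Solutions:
 f(y) = -sqrt(C1 + y^2)
 f(y) = sqrt(C1 + y^2)


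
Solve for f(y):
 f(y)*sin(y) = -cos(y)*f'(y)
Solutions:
 f(y) = C1*cos(y)


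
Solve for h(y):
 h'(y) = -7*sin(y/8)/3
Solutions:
 h(y) = C1 + 56*cos(y/8)/3


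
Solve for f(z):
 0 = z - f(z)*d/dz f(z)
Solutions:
 f(z) = -sqrt(C1 + z^2)
 f(z) = sqrt(C1 + z^2)


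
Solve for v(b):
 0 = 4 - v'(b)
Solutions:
 v(b) = C1 + 4*b


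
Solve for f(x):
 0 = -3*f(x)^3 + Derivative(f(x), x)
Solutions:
 f(x) = -sqrt(2)*sqrt(-1/(C1 + 3*x))/2
 f(x) = sqrt(2)*sqrt(-1/(C1 + 3*x))/2


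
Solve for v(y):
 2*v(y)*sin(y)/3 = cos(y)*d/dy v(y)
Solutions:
 v(y) = C1/cos(y)^(2/3)


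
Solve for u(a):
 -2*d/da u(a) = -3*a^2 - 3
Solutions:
 u(a) = C1 + a^3/2 + 3*a/2


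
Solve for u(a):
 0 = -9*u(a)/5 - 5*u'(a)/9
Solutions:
 u(a) = C1*exp(-81*a/25)


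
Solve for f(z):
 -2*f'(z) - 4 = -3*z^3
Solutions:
 f(z) = C1 + 3*z^4/8 - 2*z


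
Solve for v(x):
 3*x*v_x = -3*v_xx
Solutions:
 v(x) = C1 + C2*erf(sqrt(2)*x/2)


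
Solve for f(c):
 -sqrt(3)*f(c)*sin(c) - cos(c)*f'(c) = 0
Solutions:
 f(c) = C1*cos(c)^(sqrt(3))


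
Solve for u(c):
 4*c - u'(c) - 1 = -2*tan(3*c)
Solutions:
 u(c) = C1 + 2*c^2 - c - 2*log(cos(3*c))/3


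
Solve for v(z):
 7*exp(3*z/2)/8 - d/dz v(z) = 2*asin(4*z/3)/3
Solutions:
 v(z) = C1 - 2*z*asin(4*z/3)/3 - sqrt(9 - 16*z^2)/6 + 7*exp(3*z/2)/12


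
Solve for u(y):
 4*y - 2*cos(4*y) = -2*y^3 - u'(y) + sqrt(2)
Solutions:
 u(y) = C1 - y^4/2 - 2*y^2 + sqrt(2)*y + sin(4*y)/2


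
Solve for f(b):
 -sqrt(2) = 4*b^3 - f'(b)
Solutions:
 f(b) = C1 + b^4 + sqrt(2)*b


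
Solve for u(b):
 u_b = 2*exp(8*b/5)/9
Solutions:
 u(b) = C1 + 5*exp(8*b/5)/36


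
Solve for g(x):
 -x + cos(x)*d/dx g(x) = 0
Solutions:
 g(x) = C1 + Integral(x/cos(x), x)


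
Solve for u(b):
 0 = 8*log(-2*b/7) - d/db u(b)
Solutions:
 u(b) = C1 + 8*b*log(-b) + 8*b*(-log(7) - 1 + log(2))


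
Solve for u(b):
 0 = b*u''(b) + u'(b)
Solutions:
 u(b) = C1 + C2*log(b)


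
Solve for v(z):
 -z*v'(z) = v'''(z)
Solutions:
 v(z) = C1 + Integral(C2*airyai(-z) + C3*airybi(-z), z)


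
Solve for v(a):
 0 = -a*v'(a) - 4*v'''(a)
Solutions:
 v(a) = C1 + Integral(C2*airyai(-2^(1/3)*a/2) + C3*airybi(-2^(1/3)*a/2), a)


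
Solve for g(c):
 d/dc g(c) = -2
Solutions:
 g(c) = C1 - 2*c


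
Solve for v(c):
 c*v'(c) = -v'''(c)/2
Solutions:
 v(c) = C1 + Integral(C2*airyai(-2^(1/3)*c) + C3*airybi(-2^(1/3)*c), c)


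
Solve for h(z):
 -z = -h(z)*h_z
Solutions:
 h(z) = -sqrt(C1 + z^2)
 h(z) = sqrt(C1 + z^2)


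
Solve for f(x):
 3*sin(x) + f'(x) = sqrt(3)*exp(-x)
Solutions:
 f(x) = C1 + 3*cos(x) - sqrt(3)*exp(-x)


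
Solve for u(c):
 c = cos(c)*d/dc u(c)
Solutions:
 u(c) = C1 + Integral(c/cos(c), c)


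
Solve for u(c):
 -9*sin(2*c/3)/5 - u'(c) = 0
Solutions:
 u(c) = C1 + 27*cos(2*c/3)/10


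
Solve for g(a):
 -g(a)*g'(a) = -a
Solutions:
 g(a) = -sqrt(C1 + a^2)
 g(a) = sqrt(C1 + a^2)


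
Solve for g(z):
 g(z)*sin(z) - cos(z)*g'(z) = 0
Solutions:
 g(z) = C1/cos(z)


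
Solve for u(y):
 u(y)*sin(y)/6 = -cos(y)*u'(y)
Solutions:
 u(y) = C1*cos(y)^(1/6)


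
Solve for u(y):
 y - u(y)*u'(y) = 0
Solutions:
 u(y) = -sqrt(C1 + y^2)
 u(y) = sqrt(C1 + y^2)


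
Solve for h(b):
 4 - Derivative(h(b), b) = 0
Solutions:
 h(b) = C1 + 4*b


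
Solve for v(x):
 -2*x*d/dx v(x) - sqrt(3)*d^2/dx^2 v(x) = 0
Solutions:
 v(x) = C1 + C2*erf(3^(3/4)*x/3)


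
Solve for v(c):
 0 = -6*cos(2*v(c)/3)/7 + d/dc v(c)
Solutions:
 -6*c/7 - 3*log(sin(2*v(c)/3) - 1)/4 + 3*log(sin(2*v(c)/3) + 1)/4 = C1


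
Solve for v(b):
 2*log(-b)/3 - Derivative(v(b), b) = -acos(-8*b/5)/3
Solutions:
 v(b) = C1 + 2*b*log(-b)/3 + b*acos(-8*b/5)/3 - 2*b/3 + sqrt(25 - 64*b^2)/24


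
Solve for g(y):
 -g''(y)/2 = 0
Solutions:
 g(y) = C1 + C2*y


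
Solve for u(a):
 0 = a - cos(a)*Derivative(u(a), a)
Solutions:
 u(a) = C1 + Integral(a/cos(a), a)


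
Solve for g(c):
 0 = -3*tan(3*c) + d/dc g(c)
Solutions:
 g(c) = C1 - log(cos(3*c))


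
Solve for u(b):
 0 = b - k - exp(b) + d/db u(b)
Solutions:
 u(b) = C1 - b^2/2 + b*k + exp(b)


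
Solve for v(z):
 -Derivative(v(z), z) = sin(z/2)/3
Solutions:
 v(z) = C1 + 2*cos(z/2)/3


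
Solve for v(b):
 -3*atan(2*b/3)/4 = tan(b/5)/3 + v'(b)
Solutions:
 v(b) = C1 - 3*b*atan(2*b/3)/4 + 9*log(4*b^2 + 9)/16 + 5*log(cos(b/5))/3


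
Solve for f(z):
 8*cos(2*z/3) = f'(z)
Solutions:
 f(z) = C1 + 12*sin(2*z/3)


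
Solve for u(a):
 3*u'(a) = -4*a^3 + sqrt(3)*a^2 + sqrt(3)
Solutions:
 u(a) = C1 - a^4/3 + sqrt(3)*a^3/9 + sqrt(3)*a/3


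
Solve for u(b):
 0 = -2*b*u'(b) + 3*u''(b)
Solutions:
 u(b) = C1 + C2*erfi(sqrt(3)*b/3)


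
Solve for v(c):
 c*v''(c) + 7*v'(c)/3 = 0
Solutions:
 v(c) = C1 + C2/c^(4/3)


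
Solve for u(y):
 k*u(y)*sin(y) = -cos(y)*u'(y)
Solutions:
 u(y) = C1*exp(k*log(cos(y)))


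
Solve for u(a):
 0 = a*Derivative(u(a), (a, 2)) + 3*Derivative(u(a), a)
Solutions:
 u(a) = C1 + C2/a^2


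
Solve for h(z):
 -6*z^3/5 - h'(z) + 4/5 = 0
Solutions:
 h(z) = C1 - 3*z^4/10 + 4*z/5


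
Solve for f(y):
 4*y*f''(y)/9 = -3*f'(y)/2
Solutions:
 f(y) = C1 + C2/y^(19/8)


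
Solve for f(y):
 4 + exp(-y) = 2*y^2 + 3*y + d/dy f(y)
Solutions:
 f(y) = C1 - 2*y^3/3 - 3*y^2/2 + 4*y - exp(-y)


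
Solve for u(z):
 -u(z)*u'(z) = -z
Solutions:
 u(z) = -sqrt(C1 + z^2)
 u(z) = sqrt(C1 + z^2)


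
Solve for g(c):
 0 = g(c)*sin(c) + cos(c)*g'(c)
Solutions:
 g(c) = C1*cos(c)


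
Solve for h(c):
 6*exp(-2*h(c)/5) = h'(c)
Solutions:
 h(c) = 5*log(-sqrt(C1 + 6*c)) - 5*log(5) + 5*log(10)/2
 h(c) = 5*log(C1 + 6*c)/2 - 5*log(5) + 5*log(10)/2


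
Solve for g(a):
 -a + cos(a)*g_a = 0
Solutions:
 g(a) = C1 + Integral(a/cos(a), a)


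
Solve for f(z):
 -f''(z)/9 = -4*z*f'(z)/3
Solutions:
 f(z) = C1 + C2*erfi(sqrt(6)*z)


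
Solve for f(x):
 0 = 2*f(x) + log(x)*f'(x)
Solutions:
 f(x) = C1*exp(-2*li(x))


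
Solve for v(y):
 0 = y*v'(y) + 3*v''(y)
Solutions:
 v(y) = C1 + C2*erf(sqrt(6)*y/6)


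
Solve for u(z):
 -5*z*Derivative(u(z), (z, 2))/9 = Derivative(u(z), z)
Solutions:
 u(z) = C1 + C2/z^(4/5)


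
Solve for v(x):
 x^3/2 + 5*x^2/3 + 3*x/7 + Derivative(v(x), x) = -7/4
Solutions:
 v(x) = C1 - x^4/8 - 5*x^3/9 - 3*x^2/14 - 7*x/4


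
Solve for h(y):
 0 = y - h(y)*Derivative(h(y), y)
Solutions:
 h(y) = -sqrt(C1 + y^2)
 h(y) = sqrt(C1 + y^2)


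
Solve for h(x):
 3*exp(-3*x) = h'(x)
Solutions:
 h(x) = C1 - exp(-3*x)


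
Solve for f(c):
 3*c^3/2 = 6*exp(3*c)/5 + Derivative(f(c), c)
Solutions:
 f(c) = C1 + 3*c^4/8 - 2*exp(3*c)/5


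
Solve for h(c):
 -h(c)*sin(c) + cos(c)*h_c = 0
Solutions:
 h(c) = C1/cos(c)


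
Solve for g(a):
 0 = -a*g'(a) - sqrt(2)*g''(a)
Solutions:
 g(a) = C1 + C2*erf(2^(1/4)*a/2)


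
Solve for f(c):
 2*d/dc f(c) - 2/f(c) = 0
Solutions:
 f(c) = -sqrt(C1 + 2*c)
 f(c) = sqrt(C1 + 2*c)


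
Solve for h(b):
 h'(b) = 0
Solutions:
 h(b) = C1


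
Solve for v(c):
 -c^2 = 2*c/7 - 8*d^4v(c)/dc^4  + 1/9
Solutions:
 v(c) = C1 + C2*c + C3*c^2 + C4*c^3 + c^6/2880 + c^5/3360 + c^4/1728


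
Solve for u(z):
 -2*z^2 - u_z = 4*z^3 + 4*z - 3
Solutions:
 u(z) = C1 - z^4 - 2*z^3/3 - 2*z^2 + 3*z


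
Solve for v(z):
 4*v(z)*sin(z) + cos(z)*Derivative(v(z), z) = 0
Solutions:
 v(z) = C1*cos(z)^4


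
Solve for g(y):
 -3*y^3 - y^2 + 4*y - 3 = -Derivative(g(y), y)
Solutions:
 g(y) = C1 + 3*y^4/4 + y^3/3 - 2*y^2 + 3*y


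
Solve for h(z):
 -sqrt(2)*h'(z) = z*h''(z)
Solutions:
 h(z) = C1 + C2*z^(1 - sqrt(2))


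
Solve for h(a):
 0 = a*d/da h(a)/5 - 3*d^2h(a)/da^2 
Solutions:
 h(a) = C1 + C2*erfi(sqrt(30)*a/30)


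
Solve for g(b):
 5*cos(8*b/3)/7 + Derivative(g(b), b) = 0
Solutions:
 g(b) = C1 - 15*sin(8*b/3)/56


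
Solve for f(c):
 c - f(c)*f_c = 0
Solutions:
 f(c) = -sqrt(C1 + c^2)
 f(c) = sqrt(C1 + c^2)


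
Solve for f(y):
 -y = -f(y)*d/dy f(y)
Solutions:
 f(y) = -sqrt(C1 + y^2)
 f(y) = sqrt(C1 + y^2)


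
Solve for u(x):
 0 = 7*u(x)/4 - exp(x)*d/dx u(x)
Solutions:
 u(x) = C1*exp(-7*exp(-x)/4)


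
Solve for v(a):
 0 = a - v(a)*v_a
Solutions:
 v(a) = -sqrt(C1 + a^2)
 v(a) = sqrt(C1 + a^2)


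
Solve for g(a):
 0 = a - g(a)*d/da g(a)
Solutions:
 g(a) = -sqrt(C1 + a^2)
 g(a) = sqrt(C1 + a^2)


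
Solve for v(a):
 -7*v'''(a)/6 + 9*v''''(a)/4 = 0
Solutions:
 v(a) = C1 + C2*a + C3*a^2 + C4*exp(14*a/27)


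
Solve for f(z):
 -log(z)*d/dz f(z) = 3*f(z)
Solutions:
 f(z) = C1*exp(-3*li(z))


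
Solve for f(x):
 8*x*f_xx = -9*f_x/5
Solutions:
 f(x) = C1 + C2*x^(31/40)


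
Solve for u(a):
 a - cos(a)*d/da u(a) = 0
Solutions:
 u(a) = C1 + Integral(a/cos(a), a)


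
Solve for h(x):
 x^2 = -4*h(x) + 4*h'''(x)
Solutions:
 h(x) = C3*exp(x) - x^2/4 + (C1*sin(sqrt(3)*x/2) + C2*cos(sqrt(3)*x/2))*exp(-x/2)


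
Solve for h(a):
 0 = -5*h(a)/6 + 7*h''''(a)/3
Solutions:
 h(a) = C1*exp(-14^(3/4)*5^(1/4)*a/14) + C2*exp(14^(3/4)*5^(1/4)*a/14) + C3*sin(14^(3/4)*5^(1/4)*a/14) + C4*cos(14^(3/4)*5^(1/4)*a/14)


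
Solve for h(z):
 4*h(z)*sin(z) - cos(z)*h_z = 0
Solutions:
 h(z) = C1/cos(z)^4


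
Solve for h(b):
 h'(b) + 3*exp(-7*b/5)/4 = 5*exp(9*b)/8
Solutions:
 h(b) = C1 + 5*exp(9*b)/72 + 15*exp(-7*b/5)/28


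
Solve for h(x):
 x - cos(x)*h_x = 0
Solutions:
 h(x) = C1 + Integral(x/cos(x), x)


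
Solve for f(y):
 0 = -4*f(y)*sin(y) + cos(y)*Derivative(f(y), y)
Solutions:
 f(y) = C1/cos(y)^4


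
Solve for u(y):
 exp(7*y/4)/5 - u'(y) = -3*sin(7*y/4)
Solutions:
 u(y) = C1 + 4*exp(7*y/4)/35 - 12*cos(7*y/4)/7


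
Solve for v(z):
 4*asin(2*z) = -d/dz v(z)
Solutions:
 v(z) = C1 - 4*z*asin(2*z) - 2*sqrt(1 - 4*z^2)


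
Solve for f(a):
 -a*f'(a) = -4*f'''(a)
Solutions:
 f(a) = C1 + Integral(C2*airyai(2^(1/3)*a/2) + C3*airybi(2^(1/3)*a/2), a)


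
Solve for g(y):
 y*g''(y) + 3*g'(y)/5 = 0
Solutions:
 g(y) = C1 + C2*y^(2/5)


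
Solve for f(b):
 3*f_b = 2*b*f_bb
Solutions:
 f(b) = C1 + C2*b^(5/2)


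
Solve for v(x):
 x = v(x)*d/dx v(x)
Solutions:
 v(x) = -sqrt(C1 + x^2)
 v(x) = sqrt(C1 + x^2)


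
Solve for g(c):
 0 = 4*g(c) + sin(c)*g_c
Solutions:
 g(c) = C1*(cos(c)^2 + 2*cos(c) + 1)/(cos(c)^2 - 2*cos(c) + 1)


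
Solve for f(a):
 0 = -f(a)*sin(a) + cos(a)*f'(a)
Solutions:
 f(a) = C1/cos(a)


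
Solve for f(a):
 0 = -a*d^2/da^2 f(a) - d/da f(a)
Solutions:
 f(a) = C1 + C2*log(a)


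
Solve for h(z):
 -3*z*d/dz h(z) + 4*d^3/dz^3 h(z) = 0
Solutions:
 h(z) = C1 + Integral(C2*airyai(6^(1/3)*z/2) + C3*airybi(6^(1/3)*z/2), z)


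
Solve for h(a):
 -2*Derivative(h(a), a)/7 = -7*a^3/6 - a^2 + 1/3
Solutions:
 h(a) = C1 + 49*a^4/48 + 7*a^3/6 - 7*a/6


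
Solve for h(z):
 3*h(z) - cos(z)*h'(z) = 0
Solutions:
 h(z) = C1*(sin(z) + 1)^(3/2)/(sin(z) - 1)^(3/2)


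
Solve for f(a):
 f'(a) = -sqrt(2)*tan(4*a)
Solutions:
 f(a) = C1 + sqrt(2)*log(cos(4*a))/4


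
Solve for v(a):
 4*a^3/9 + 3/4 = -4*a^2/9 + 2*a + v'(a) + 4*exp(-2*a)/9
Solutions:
 v(a) = C1 + a^4/9 + 4*a^3/27 - a^2 + 3*a/4 + 2*exp(-2*a)/9


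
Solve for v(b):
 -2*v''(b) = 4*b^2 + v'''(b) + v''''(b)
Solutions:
 v(b) = C1 + C2*b - b^4/6 + b^3/3 + b^2/2 + (C3*sin(sqrt(7)*b/2) + C4*cos(sqrt(7)*b/2))*exp(-b/2)


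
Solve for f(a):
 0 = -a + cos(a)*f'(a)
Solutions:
 f(a) = C1 + Integral(a/cos(a), a)


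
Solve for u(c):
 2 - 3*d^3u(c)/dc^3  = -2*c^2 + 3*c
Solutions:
 u(c) = C1 + C2*c + C3*c^2 + c^5/90 - c^4/24 + c^3/9


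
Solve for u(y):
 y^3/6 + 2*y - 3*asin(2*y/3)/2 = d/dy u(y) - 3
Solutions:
 u(y) = C1 + y^4/24 + y^2 - 3*y*asin(2*y/3)/2 + 3*y - 3*sqrt(9 - 4*y^2)/4


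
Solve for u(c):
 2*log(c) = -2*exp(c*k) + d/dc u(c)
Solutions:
 u(c) = C1 + 2*c*log(c) - 2*c + Piecewise((2*exp(c*k)/k, Ne(k, 0)), (2*c, True))


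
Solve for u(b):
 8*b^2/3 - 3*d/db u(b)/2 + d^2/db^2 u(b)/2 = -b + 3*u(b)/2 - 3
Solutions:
 u(b) = C1*exp(b*(3 - sqrt(21))/2) + C2*exp(b*(3 + sqrt(21))/2) + 16*b^2/9 - 26*b/9 + 164/27


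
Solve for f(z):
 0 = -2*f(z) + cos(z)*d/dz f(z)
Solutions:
 f(z) = C1*(sin(z) + 1)/(sin(z) - 1)


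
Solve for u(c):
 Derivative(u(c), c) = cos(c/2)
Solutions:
 u(c) = C1 + 2*sin(c/2)


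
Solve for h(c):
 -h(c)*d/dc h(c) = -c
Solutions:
 h(c) = -sqrt(C1 + c^2)
 h(c) = sqrt(C1 + c^2)


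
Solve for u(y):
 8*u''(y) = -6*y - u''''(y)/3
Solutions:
 u(y) = C1 + C2*y + C3*sin(2*sqrt(6)*y) + C4*cos(2*sqrt(6)*y) - y^3/8


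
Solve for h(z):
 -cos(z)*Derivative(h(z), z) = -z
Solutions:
 h(z) = C1 + Integral(z/cos(z), z)


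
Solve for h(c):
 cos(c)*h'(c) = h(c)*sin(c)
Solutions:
 h(c) = C1/cos(c)


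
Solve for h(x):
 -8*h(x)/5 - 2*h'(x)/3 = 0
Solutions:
 h(x) = C1*exp(-12*x/5)
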